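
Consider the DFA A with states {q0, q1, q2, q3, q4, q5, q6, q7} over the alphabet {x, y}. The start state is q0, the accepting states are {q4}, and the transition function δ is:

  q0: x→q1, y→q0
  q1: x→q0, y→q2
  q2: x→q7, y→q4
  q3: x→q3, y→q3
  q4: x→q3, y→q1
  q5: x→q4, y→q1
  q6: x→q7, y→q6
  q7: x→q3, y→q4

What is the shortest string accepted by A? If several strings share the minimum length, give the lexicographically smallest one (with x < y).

A breadth-first search from q0 reaches an accepting state first via the path q0 → q1 → q2 → q4 on input xyy.
No string of length < 3 is accepted (BFS exhausts all shorter strings without reaching an accepting state), and xyy is the lexicographically least accepting string of length 3.

xyy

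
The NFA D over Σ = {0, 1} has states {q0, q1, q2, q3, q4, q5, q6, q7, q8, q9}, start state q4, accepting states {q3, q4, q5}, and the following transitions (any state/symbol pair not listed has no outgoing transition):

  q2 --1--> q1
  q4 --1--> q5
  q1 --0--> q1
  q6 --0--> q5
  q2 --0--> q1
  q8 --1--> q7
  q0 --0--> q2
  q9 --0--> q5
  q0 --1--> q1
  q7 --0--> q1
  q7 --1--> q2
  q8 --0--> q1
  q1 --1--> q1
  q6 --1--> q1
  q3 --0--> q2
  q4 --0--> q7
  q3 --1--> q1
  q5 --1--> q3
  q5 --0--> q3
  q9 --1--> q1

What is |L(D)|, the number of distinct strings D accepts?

4

The useful subgraph on states {q3, q4, q5} is acyclic, so L(D) is finite; the longest accepting path visits 3 useful states, giving maximum string length 2.
Counting accepting paths from q4 by length: 1 of length 0, 1 of length 1, 2 of length 2. Total 4.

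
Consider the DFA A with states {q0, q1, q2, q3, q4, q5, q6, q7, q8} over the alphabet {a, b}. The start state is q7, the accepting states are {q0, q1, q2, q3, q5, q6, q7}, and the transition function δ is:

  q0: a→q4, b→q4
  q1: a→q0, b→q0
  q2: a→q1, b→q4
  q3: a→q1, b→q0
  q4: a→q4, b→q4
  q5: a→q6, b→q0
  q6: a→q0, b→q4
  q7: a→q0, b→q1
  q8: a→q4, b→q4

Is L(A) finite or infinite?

finite

The useful states (reachable from q7 and able to reach an accepting state) are {q0, q1, q7}.
Restricted to these states the transition graph has no cycle, so every accepting path has bounded length and L is finite.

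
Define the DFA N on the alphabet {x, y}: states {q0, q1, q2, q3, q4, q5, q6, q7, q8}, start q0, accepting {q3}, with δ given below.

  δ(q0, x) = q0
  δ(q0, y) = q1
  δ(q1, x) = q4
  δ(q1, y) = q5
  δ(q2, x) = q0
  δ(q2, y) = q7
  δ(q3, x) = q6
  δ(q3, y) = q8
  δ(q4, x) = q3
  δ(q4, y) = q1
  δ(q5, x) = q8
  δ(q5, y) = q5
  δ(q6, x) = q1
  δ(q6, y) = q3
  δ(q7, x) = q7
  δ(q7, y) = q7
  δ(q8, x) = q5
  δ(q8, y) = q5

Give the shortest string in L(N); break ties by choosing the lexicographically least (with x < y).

yxx

A breadth-first search from q0 reaches an accepting state first via the path q0 → q1 → q4 → q3 on input yxx.
No string of length < 3 is accepted (BFS exhausts all shorter strings without reaching an accepting state), and yxx is the lexicographically least accepting string of length 3.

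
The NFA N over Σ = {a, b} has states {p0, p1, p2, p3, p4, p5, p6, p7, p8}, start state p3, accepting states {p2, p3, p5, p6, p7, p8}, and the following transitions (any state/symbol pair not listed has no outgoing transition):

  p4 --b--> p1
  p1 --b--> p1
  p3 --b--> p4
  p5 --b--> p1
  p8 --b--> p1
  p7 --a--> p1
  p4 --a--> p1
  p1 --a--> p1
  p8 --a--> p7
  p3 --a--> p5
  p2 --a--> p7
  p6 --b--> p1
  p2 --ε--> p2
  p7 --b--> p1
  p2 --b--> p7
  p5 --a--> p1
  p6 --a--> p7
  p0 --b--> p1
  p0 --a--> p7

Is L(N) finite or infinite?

finite

The useful states (reachable from p3 and able to reach an accepting state) are {p3, p5}.
Restricted to these states the transition graph has no cycle, so every accepting path has bounded length and L is finite.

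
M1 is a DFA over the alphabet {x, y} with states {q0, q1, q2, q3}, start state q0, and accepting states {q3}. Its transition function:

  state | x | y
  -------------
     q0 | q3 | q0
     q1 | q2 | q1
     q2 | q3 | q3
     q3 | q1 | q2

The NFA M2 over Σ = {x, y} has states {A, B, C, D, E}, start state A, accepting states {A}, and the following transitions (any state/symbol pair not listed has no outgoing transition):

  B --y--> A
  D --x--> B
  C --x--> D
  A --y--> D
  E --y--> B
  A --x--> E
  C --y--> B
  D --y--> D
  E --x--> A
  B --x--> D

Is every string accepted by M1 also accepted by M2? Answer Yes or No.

No

The string x is in L(M1) but not in L(M2).
So L(M1) ⊄ L(M2).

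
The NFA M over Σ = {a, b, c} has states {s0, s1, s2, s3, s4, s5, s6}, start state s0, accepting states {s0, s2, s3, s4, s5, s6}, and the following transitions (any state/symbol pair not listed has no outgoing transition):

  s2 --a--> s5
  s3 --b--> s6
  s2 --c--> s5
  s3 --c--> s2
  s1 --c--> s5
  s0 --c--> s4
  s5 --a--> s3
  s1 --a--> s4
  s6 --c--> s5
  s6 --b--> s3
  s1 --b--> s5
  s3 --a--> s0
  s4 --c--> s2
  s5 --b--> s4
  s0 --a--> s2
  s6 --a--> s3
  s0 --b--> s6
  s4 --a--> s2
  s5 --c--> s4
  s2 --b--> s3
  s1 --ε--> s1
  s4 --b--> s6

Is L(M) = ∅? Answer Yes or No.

No

The empty string ε is accepted: the run s0 ends in the accepting state s0.
Since at least one string is accepted, L(M) is not empty.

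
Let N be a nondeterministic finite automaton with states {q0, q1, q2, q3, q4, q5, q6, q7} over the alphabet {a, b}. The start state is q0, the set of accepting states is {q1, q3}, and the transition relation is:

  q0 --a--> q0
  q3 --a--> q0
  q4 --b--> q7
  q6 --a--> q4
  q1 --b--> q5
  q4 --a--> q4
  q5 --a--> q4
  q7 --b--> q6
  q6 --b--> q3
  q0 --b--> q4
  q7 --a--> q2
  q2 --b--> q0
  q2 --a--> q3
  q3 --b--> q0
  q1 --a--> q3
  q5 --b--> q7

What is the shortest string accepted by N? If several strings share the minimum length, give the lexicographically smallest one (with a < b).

A breadth-first search from q0 reaches an accepting state first via the path q0 → q4 → q7 → q2 → q3 on input bbaa.
No string of length < 4 is accepted (BFS exhausts all shorter strings without reaching an accepting state), and bbaa is the lexicographically least accepting string of length 4.

bbaa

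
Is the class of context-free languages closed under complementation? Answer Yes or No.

CFLs are closed under union, so if they were also closed under complement they would be closed under intersection by De Morgan (L₁ ∩ L₂ is the complement of the union of the complements). But {aⁿbⁿcᵐ} ∩ {aᵐbⁿcⁿ} = {aⁿbⁿcⁿ} is not context-free although both operands are.

No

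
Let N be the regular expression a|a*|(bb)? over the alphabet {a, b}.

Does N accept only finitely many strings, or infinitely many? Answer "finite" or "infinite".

The expression contains a Kleene star applied to a subexpression that matches at least one nonempty string, so it matches strings of unbounded length.
Hence L(N) is infinite.

infinite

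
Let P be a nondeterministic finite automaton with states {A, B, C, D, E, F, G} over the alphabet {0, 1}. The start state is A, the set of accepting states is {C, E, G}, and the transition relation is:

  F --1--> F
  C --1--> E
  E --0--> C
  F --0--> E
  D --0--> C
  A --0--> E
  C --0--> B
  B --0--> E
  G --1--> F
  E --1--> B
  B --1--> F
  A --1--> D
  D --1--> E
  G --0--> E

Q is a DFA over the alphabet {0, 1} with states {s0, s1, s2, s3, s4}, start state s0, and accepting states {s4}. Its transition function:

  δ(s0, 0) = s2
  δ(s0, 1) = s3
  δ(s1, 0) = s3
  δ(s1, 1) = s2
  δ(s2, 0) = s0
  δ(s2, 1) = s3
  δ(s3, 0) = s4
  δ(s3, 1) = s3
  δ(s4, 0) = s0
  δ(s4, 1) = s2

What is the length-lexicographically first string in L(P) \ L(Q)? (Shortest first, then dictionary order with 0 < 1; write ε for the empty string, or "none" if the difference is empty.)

0

The string 0 is accepted by P but not by Q.
No shorter string lies in the difference, and 0 is the lexicographically first length-1 string in L(P) \ L(Q).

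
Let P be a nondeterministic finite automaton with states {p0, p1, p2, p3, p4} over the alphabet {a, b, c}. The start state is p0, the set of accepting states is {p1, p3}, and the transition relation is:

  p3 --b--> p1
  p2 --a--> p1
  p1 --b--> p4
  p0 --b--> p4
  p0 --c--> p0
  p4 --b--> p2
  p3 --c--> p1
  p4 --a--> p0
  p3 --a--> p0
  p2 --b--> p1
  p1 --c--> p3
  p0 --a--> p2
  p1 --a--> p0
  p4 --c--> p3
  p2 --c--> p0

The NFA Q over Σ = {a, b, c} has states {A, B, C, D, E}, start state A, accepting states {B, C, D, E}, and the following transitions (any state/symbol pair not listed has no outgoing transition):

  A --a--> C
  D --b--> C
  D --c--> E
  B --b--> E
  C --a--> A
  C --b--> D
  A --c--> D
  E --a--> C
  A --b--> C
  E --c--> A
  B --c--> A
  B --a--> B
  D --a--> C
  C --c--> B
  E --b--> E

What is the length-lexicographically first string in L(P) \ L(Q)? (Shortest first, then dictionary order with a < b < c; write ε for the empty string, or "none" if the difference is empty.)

aa

The string aa is accepted by P but not by Q.
No shorter string lies in the difference, and aa is the lexicographically first length-2 string in L(P) \ L(Q).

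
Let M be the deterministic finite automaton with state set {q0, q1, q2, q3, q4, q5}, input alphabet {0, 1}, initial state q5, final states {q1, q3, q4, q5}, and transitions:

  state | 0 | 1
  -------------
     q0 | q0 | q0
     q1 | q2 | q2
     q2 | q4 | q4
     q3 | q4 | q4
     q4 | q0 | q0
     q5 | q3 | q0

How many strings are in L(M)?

The useful subgraph on states {q3, q4, q5} is acyclic, so L(M) is finite; the longest accepting path visits 3 useful states, giving maximum string length 2.
Counting accepting paths from q5 by length: 1 of length 0, 1 of length 1, 2 of length 2. Total 4.

4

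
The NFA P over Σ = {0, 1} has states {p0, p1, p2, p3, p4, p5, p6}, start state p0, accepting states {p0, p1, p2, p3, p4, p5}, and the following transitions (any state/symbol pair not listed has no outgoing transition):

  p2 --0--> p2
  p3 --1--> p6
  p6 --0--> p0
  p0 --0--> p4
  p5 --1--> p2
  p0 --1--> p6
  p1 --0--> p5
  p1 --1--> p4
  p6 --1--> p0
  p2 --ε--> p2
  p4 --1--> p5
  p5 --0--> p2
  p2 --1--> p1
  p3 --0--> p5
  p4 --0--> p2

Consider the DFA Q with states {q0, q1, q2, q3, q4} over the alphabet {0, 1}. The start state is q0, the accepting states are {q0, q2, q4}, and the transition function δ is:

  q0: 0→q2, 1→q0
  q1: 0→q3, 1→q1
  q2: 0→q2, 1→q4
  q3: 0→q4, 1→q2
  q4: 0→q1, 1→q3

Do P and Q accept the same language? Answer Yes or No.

The string 010 is accepted by P but rejected by Q.
So L(P) ≠ L(Q).

No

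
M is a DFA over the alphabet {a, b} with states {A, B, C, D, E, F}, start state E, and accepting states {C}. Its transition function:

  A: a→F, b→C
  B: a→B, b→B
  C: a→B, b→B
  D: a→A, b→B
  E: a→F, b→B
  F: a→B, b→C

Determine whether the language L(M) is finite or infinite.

The useful states (reachable from E and able to reach an accepting state) are {C, E, F}.
Restricted to these states the transition graph has no cycle, so every accepting path has bounded length and L is finite.

finite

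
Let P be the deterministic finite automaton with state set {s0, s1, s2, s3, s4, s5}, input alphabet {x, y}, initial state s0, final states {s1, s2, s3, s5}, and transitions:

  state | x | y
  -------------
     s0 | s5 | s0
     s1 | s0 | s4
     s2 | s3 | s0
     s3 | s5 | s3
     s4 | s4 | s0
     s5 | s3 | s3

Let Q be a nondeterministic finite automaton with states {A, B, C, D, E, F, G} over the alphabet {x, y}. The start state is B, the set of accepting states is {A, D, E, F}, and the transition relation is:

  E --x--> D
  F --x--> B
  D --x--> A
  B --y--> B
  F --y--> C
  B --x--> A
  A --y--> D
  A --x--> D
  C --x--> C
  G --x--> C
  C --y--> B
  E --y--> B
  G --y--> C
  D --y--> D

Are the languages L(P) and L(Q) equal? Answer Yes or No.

Exploring the product automaton P × Q from the start pair (s0, B), following both machines on each input symbol, reaches 3 state pairs: (s0, B), (s5, A), (s3, D).
P accepts in {s1, s2, s3, s5} and Q accepts in {A, D, E, F}. In every reachable pair the two components are either both accepting — (s5, A), (s3, D) — or both non-accepting, so no string is accepted by exactly one of the machines: L(P) \ L(Q) and L(Q) \ L(P) are both empty.
Hence every string is accepted by P iff it is accepted by Q, and the two languages coincide.

Yes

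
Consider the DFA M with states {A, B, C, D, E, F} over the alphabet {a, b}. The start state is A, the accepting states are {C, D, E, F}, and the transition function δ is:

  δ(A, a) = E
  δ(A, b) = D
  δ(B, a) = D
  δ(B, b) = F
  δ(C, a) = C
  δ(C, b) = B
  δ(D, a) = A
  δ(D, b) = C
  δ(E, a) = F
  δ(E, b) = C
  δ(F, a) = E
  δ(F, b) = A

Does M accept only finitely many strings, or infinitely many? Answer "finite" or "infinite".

infinite

State A is reachable from the start and can reach an accepting state, and it lies on the cycle A → D → A.
Traversing that cycle any number of times yields accepted strings of unbounded length, so the language is infinite.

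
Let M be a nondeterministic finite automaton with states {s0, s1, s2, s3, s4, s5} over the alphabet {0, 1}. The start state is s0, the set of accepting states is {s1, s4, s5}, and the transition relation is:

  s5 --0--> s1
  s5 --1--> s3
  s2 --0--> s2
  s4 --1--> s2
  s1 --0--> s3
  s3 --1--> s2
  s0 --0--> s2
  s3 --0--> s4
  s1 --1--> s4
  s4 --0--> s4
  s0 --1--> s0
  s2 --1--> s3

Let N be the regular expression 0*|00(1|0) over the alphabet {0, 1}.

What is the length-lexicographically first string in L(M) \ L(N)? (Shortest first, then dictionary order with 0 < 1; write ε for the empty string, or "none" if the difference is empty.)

010

The string 010 is accepted by M but not by N.
No shorter string lies in the difference, and 010 is the lexicographically first length-3 string in L(M) \ L(N).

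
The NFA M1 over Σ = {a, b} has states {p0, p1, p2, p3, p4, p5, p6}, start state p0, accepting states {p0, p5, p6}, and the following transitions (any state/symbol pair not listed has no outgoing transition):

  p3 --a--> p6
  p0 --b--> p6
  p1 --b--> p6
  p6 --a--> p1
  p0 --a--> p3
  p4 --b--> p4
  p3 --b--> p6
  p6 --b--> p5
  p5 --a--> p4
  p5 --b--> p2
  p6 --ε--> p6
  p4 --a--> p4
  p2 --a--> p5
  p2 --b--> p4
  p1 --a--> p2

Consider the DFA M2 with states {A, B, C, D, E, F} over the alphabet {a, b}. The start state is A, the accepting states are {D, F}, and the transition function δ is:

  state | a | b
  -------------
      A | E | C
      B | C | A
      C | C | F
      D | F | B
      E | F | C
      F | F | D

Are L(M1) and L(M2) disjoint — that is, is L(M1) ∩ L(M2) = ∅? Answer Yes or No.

The string aa is accepted by both M1 and M2.
Hence L(M1) ∩ L(M2) ≠ ∅.

No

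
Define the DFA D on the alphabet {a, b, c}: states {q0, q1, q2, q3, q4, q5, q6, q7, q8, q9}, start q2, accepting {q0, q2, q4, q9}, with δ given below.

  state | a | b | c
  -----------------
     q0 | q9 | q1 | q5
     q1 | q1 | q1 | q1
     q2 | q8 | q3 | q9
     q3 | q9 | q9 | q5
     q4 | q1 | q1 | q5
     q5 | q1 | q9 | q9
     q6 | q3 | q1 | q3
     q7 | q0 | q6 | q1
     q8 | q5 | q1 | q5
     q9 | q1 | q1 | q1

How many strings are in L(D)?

The useful subgraph on states {q2, q3, q5, q8, q9} is acyclic, so L(D) is finite; the longest accepting path visits 4 useful states, giving maximum string length 3.
Counting accepting paths from q2 by length: 1 of length 0, 1 of length 1, 2 of length 2, 6 of length 3. Total 10.

10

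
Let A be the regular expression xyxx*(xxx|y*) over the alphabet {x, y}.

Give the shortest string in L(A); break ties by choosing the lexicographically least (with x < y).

By inspection of the expression, no string of length less than 3 matches, and xyx is the lexicographically first match of length 3.

xyx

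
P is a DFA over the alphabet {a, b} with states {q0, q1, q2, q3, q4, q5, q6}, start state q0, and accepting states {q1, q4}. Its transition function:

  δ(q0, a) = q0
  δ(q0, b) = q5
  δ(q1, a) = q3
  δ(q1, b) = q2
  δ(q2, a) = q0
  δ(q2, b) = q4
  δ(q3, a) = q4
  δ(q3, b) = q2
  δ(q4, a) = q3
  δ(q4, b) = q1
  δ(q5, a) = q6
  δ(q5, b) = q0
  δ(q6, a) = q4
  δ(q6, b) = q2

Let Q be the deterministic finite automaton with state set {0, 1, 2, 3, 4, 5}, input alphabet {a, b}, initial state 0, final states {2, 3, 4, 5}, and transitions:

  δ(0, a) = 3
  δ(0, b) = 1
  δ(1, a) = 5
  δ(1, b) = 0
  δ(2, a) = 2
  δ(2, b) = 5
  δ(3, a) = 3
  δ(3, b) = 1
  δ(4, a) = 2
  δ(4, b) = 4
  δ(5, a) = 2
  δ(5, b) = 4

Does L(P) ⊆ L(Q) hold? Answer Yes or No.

Exploring the product automaton P × Q from the start pair (q0, 0), following both machines on each input symbol, reaches 16 state pairs: (q0, 0), (q0, 3), (q5, 1), (q6, 5), (q4, 2), (q2, 4), (q3, 2), (q1, 5), (q0, 2), (q4, 4), (q2, 5), (q5, 5), (q1, 4), (q6, 2), (q0, 4), (q5, 4).
P accepts in {q1, q4} and Q accepts in {2, 3, 4, 5}. The reachable pairs whose P-component is accepting are (q4, 2), (q1, 5), (q4, 4), (q1, 4); in each of them the Q-component is accepting too, so the product for L(P) \ L(Q) (P-component accepting, Q-component rejecting) has no reachable accepting pair and the difference is empty.
Hence every string in L(P) is also in L(Q).

Yes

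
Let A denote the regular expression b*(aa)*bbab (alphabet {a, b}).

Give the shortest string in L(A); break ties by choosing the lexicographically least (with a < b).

By inspection of the expression, no string of length less than 4 matches, and bbab is the lexicographically first match of length 4.

bbab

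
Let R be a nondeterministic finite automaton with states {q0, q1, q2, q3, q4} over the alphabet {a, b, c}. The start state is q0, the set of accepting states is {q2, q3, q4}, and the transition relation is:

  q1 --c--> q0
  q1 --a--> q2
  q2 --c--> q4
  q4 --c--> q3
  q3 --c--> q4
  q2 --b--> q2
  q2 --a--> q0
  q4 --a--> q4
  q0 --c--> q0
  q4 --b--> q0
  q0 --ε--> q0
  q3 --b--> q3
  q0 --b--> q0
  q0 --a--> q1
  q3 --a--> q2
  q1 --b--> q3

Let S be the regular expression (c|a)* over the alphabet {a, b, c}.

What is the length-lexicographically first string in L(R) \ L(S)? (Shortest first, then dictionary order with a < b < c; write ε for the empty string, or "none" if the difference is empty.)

The string ab is accepted by R but not by S.
No shorter string lies in the difference, and ab is the lexicographically first length-2 string in L(R) \ L(S).

ab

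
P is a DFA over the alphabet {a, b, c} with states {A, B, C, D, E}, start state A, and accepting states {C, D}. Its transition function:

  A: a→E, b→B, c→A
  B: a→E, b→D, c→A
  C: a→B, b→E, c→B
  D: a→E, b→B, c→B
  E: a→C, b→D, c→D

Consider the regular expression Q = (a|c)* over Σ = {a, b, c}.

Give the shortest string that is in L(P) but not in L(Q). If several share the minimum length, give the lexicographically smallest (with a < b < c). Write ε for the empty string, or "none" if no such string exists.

ab

The string ab is accepted by P but not by Q.
No shorter string lies in the difference, and ab is the lexicographically first length-2 string in L(P) \ L(Q).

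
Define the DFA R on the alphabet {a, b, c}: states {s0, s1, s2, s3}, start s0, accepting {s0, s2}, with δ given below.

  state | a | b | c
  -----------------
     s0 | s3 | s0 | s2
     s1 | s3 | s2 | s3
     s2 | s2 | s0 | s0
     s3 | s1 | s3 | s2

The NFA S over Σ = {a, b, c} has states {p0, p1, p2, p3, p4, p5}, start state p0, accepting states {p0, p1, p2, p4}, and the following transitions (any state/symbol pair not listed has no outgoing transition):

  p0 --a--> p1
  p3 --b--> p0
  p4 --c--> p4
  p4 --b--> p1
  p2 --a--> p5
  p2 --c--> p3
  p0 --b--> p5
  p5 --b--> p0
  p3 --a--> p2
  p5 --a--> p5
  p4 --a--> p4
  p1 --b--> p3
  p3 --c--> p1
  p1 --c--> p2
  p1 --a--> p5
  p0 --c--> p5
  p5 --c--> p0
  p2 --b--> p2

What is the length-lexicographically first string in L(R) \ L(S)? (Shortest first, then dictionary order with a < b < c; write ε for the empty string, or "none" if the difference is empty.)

The string b is accepted by R but not by S.
No shorter string lies in the difference, and b is the lexicographically first length-1 string in L(R) \ L(S).

b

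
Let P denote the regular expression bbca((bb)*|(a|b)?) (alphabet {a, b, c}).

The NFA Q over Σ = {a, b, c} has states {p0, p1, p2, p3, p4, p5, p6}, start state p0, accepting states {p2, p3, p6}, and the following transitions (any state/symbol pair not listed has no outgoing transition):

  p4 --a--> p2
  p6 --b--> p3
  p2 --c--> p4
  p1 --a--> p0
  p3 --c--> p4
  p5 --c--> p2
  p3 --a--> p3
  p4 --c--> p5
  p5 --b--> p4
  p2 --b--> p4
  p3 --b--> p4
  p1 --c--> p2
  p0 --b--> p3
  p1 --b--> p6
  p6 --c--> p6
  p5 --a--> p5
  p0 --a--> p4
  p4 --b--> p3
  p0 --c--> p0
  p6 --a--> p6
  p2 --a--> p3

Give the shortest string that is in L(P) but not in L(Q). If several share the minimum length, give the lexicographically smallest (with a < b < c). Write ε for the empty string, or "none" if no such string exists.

bbca

The string bbca is accepted by P but not by Q.
No shorter string lies in the difference, and bbca is the lexicographically first length-4 string in L(P) \ L(Q).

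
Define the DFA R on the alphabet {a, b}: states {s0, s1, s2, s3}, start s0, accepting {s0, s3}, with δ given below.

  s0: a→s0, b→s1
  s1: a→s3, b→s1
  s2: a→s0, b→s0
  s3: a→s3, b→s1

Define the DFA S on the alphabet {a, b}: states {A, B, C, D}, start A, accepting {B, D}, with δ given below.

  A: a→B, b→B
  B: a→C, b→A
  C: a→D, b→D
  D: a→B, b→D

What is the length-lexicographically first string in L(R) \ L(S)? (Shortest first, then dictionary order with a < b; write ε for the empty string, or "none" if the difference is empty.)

The empty string ε is accepted by R but not by S.
Since ε is the unique shortest string, it is the required witness.

ε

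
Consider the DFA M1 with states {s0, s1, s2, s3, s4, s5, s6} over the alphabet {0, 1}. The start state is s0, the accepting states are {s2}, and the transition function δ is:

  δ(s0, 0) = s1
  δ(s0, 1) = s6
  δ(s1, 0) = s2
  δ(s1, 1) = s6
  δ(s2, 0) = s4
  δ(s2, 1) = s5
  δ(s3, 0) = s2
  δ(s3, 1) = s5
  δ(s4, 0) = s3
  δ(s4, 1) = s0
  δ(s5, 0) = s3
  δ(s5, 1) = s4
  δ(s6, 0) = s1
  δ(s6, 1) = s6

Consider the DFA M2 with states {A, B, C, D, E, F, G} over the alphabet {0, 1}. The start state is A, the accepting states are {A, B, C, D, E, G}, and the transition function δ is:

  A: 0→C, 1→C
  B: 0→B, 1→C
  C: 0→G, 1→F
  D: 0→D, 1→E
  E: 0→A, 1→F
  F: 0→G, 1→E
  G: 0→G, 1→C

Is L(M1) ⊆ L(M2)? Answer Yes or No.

Yes

Exploring the product automaton M1 × M2 from the start pair (s0, A), following both machines on each input symbol, reaches 19 state pairs: (s0, A), (s1, C), (s6, C), (s2, G), (s6, F), (s1, G), (s4, G), (s5, C), (s6, E), (s3, G), (s0, C), (s4, F), (s1, A), (s0, E), (s2, C), (s5, F), (s4, E), (s3, A), (s0, F).
M1 accepts in {s2} and M2 accepts in {A, B, C, D, E, G}. The reachable pairs whose M1-component is accepting are (s2, G), (s2, C); in each of them the M2-component is accepting too, so the product for L(M1) \ L(M2) (M1-component accepting, M2-component rejecting) has no reachable accepting pair and the difference is empty.
Hence every string in L(M1) is also in L(M2).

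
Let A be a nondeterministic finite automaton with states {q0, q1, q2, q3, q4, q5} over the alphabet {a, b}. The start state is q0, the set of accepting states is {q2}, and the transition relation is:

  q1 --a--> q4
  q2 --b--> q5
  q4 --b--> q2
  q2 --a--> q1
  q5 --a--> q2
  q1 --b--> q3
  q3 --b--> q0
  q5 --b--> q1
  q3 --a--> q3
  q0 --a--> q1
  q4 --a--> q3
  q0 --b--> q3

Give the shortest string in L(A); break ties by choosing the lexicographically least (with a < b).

aab

A breadth-first search from q0 reaches an accepting state first via the path q0 → q1 → q4 → q2 on input aab.
No string of length < 3 is accepted (BFS exhausts all shorter strings without reaching an accepting state), and aab is the lexicographically least accepting string of length 3.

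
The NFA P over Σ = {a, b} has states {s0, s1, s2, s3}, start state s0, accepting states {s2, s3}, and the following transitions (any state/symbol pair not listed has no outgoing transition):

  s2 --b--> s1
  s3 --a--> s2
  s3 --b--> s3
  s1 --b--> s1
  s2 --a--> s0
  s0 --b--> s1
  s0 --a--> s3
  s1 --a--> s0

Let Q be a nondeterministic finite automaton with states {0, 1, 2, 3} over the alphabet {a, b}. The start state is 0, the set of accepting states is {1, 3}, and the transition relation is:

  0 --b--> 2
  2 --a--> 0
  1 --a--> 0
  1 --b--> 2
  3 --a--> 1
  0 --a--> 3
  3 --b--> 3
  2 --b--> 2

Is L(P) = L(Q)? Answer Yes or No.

Yes

Exploring the product automaton P × Q from the start pair (s0, 0), following both machines on each input symbol, reaches 4 state pairs: (s0, 0), (s3, 3), (s1, 2), (s2, 1).
P accepts in {s2, s3} and Q accepts in {1, 3}. In every reachable pair the two components are either both accepting — (s3, 3), (s2, 1) — or both non-accepting, so no string is accepted by exactly one of the machines: L(P) \ L(Q) and L(Q) \ L(P) are both empty.
Hence every string is accepted by P iff it is accepted by Q, and the two languages coincide.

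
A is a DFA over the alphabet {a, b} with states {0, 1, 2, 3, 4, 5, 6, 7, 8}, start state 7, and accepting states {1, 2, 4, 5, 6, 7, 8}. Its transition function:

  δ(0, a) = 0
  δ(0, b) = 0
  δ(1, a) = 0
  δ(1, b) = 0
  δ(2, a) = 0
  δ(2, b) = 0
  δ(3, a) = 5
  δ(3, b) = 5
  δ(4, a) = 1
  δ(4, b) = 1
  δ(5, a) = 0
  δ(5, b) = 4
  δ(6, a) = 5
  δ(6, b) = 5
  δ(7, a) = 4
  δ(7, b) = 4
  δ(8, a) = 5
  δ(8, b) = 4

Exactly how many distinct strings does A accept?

7

The useful subgraph on states {1, 4, 7} is acyclic, so L(A) is finite; the longest accepting path visits 3 useful states, giving maximum string length 2.
Counting accepting paths from 7 by length: 1 of length 0, 2 of length 1, 4 of length 2. Total 7.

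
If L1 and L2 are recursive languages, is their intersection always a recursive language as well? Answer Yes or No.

Run both deciders on the input and accept iff both accept; the combined machine always halts.
So the recursive languages are closed under intersection.

Yes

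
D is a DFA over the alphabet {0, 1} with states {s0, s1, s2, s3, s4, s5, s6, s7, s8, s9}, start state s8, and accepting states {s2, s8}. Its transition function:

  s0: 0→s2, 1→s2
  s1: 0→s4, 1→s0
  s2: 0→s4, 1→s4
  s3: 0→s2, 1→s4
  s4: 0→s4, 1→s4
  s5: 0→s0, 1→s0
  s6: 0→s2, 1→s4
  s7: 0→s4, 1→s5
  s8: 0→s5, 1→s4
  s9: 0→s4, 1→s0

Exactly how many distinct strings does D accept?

5

The useful subgraph on states {s0, s2, s5, s8} is acyclic, so L(D) is finite; the longest accepting path visits 4 useful states, giving maximum string length 3.
Counting accepting paths from s8 by length: 1 of length 0, 4 of length 3. Total 5.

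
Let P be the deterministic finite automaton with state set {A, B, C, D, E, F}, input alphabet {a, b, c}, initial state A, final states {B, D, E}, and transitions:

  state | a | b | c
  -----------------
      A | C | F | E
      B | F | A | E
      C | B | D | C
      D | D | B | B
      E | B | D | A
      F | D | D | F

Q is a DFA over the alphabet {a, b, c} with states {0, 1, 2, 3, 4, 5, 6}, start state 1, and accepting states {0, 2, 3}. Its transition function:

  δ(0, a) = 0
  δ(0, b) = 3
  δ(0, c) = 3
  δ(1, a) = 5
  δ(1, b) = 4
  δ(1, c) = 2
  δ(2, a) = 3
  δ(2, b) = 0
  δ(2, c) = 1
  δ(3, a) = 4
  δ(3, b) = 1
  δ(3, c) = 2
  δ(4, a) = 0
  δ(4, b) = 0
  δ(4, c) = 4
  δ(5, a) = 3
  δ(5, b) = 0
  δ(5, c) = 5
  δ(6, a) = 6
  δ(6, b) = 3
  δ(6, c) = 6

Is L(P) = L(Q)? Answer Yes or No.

Exploring the product automaton P × Q from the start pair (A, 1), following both machines on each input symbol, reaches 6 state pairs: (A, 1), (C, 5), (F, 4), (E, 2), (B, 3), (D, 0).
P accepts in {B, D, E} and Q accepts in {0, 2, 3}. In every reachable pair the two components are either both accepting — (E, 2), (B, 3), (D, 0) — or both non-accepting, so no string is accepted by exactly one of the machines: L(P) \ L(Q) and L(Q) \ L(P) are both empty.
Hence every string is accepted by P iff it is accepted by Q, and the two languages coincide.

Yes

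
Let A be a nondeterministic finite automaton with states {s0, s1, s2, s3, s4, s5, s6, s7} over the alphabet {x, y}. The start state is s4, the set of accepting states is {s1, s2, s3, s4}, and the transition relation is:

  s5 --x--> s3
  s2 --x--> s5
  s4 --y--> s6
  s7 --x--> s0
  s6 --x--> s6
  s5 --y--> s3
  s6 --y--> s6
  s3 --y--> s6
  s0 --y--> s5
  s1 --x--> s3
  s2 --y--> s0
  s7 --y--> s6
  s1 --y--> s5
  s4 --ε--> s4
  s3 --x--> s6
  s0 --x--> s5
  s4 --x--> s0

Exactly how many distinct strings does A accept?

The useful subgraph on states {s0, s3, s4, s5} is acyclic, so L(A) is finite; the longest accepting path visits 4 useful states, giving maximum string length 3.
Counting accepting paths from s4 by length: 1 of length 0, 4 of length 3. Total 5.

5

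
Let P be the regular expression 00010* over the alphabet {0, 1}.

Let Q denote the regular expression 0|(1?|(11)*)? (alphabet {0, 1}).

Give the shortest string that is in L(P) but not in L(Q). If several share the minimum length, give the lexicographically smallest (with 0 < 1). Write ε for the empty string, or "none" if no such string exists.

0001

The string 0001 is accepted by P but not by Q.
No shorter string lies in the difference, and 0001 is the lexicographically first length-4 string in L(P) \ L(Q).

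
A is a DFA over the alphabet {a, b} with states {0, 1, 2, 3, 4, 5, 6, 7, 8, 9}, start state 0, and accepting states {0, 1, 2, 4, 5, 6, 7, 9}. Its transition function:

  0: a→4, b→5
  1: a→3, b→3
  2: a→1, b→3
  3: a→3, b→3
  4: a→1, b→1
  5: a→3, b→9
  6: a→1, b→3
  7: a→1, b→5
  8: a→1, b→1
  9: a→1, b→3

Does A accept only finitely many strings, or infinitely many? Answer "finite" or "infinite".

finite

The useful states (reachable from 0 and able to reach an accepting state) are {0, 1, 4, 5, 9}.
Restricted to these states the transition graph has no cycle, so every accepting path has bounded length and L is finite.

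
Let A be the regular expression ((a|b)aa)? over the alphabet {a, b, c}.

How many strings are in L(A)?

The expression has no Kleene star, so L(A) is finite. Expanding the alternatives gives {ε, aaa, baa}.
That is 1 of length 0, 2 of length 3: 3 strings in all.

3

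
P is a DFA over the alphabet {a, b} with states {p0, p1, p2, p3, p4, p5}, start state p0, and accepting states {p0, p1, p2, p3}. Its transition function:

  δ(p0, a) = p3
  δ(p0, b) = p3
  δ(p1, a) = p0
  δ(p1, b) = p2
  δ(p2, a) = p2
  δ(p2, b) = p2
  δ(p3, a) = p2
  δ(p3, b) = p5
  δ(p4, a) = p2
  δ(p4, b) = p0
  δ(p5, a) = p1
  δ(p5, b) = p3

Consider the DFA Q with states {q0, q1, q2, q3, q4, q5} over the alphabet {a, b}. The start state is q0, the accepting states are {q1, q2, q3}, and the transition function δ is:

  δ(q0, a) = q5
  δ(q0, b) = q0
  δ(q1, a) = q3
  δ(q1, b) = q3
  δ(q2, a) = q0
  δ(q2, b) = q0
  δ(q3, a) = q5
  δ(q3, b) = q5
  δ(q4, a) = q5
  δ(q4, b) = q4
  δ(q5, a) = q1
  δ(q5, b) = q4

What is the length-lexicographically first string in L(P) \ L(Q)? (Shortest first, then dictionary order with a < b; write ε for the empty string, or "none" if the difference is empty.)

ε

The empty string ε is accepted by P but not by Q.
Since ε is the unique shortest string, it is the required witness.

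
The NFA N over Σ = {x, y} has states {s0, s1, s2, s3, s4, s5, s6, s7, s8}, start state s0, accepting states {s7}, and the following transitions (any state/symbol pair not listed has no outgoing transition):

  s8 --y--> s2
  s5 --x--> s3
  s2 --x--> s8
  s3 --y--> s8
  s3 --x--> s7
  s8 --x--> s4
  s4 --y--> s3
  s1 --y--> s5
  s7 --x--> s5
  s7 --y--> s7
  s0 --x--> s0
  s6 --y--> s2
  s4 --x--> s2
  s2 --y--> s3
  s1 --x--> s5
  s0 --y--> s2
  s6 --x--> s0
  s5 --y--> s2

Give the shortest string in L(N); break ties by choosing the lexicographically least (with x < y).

A breadth-first search from s0 reaches an accepting state first via the path s0 → s2 → s3 → s7 on input yyx.
No string of length < 3 is accepted (BFS exhausts all shorter strings without reaching an accepting state), and yyx is the lexicographically least accepting string of length 3.

yyx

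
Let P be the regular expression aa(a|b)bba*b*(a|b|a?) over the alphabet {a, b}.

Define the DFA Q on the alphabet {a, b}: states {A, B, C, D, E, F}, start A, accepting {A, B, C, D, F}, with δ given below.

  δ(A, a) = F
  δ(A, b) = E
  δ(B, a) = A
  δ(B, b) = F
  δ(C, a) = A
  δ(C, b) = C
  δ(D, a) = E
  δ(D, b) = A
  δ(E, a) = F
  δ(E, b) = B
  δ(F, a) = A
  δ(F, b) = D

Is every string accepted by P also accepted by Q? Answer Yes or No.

The string aaabbb is in L(P) but not in L(Q).
So L(P) ⊄ L(Q).

No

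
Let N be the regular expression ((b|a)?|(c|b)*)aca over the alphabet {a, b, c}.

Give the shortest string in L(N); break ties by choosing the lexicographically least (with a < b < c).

aca

By inspection of the expression, no string of length less than 3 matches, and aca is the lexicographically first match of length 3.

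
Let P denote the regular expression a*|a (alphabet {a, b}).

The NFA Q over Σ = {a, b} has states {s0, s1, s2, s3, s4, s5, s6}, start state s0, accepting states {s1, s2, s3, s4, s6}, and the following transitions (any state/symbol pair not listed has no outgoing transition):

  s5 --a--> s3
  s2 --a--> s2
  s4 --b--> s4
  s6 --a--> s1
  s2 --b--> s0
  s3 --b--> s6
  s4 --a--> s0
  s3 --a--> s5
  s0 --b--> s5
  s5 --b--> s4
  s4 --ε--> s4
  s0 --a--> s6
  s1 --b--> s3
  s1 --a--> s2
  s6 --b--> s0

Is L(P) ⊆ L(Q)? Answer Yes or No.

No

The empty string ε is in L(P) but not in L(Q).
So L(P) ⊄ L(Q).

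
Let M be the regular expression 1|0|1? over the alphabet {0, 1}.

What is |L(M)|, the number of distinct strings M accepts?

The expression has no Kleene star, so L(M) is finite. Expanding the alternatives gives {ε, 0, 1}.
That is 1 of length 0, 2 of length 1: 3 strings in all.

3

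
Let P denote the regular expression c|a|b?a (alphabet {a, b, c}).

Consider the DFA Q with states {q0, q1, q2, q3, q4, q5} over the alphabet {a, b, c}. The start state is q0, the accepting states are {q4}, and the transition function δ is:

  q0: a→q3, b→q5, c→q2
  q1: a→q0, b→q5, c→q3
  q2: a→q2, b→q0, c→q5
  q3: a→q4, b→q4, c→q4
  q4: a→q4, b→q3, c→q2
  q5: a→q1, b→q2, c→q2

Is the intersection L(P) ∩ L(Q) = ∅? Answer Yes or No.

Yes

Converting the expression P to a DFA (subset construction, then merging equivalent states) gives the minimal DFA with states {p0, p1, p2, p3}, start state p0, accepting states {p1} and transitions p0: a→p1, b→p2, c→p1; p1: a→p3, b→p3, c→p3; p2: a→p1, b→p3, c→p3; p3: a→p3, b→p3, c→p3.
Exploring the product automaton P × Q from the start pair (p0, q0), following both machines on each input symbol, reaches 11 state pairs: (p0, q0), (p1, q3), (p2, q5), (p1, q2), (p3, q4), (p1, q1), (p3, q2), (p3, q0), (p3, q5), (p3, q3), (p3, q1).
P accepts in {p1} and Q accepts in {q4}; no reachable pair has both components accepting, so no string drives both machines to acceptance simultaneously and L(P) ∩ L(Q) = ∅.
So no string is accepted by both, and the intersection is empty.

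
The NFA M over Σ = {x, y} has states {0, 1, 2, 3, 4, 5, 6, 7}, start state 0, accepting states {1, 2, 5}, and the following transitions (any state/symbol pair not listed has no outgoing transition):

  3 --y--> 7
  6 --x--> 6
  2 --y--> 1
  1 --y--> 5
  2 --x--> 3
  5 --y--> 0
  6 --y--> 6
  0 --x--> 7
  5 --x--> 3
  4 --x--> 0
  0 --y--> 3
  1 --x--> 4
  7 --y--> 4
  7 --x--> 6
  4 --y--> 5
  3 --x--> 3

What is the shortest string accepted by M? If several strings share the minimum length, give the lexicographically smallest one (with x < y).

xyy

A breadth-first search from 0 reaches an accepting state first via the path 0 → 7 → 4 → 5 on input xyy.
No string of length < 3 is accepted (BFS exhausts all shorter strings without reaching an accepting state), and xyy is the lexicographically least accepting string of length 3.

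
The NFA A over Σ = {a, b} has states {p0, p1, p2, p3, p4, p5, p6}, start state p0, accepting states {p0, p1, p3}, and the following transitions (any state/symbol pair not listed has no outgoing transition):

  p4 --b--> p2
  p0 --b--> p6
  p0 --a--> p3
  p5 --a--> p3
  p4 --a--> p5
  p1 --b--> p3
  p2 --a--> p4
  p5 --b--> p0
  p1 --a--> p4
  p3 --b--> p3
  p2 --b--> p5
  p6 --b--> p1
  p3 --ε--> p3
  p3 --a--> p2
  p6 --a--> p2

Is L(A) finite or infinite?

State p2 is reachable from the start and can reach an accepting state, and it lies on the cycle p2 → p4 → p2.
Traversing that cycle any number of times yields accepted strings of unbounded length, so the language is infinite.

infinite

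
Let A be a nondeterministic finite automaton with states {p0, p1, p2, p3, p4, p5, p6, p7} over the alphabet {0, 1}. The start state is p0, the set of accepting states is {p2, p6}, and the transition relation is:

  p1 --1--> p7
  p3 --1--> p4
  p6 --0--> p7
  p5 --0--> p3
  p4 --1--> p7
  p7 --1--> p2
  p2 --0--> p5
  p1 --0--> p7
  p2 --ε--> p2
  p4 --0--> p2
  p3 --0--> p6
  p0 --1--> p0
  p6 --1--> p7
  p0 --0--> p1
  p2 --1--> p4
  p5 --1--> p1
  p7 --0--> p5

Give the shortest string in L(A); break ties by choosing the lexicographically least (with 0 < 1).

A breadth-first search from p0 reaches an accepting state first via the path p0 → p1 → p7 → p2 on input 001.
No string of length < 3 is accepted (BFS exhausts all shorter strings without reaching an accepting state), and 001 is the lexicographically least accepting string of length 3.

001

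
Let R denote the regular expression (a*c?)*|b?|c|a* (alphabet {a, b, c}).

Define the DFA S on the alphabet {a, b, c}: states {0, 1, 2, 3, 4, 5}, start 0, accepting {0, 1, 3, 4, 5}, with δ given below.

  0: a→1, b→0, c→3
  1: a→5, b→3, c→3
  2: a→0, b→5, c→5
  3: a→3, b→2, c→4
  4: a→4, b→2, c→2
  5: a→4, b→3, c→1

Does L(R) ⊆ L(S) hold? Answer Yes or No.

The string ccc is in L(R) but not in L(S).
So L(R) ⊄ L(S).

No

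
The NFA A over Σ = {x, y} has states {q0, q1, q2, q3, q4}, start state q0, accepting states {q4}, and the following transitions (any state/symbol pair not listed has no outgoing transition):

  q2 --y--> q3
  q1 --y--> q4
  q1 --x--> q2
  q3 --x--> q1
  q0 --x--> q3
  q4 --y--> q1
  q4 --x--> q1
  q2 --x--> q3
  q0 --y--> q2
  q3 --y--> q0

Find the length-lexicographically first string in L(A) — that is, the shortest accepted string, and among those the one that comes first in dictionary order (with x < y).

A breadth-first search from q0 reaches an accepting state first via the path q0 → q3 → q1 → q4 on input xxy.
No string of length < 3 is accepted (BFS exhausts all shorter strings without reaching an accepting state), and xxy is the lexicographically least accepting string of length 3.

xxy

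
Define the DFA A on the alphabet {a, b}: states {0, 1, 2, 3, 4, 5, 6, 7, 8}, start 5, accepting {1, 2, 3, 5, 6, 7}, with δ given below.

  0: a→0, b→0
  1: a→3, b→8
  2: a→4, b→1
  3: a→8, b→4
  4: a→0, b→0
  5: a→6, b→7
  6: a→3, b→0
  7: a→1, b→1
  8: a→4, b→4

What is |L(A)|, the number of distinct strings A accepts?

The useful subgraph on states {1, 3, 5, 6, 7} is acyclic, so L(A) is finite; the longest accepting path visits 4 useful states, giving maximum string length 3.
Counting accepting paths from 5 by length: 1 of length 0, 2 of length 1, 3 of length 2, 2 of length 3. Total 8.

8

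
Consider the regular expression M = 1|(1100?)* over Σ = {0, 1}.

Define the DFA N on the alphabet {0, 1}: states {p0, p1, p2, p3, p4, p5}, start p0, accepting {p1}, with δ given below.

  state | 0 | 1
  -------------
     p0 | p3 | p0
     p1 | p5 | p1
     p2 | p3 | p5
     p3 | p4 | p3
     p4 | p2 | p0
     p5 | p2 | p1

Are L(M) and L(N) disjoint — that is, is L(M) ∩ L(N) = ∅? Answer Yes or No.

Converting the expression M to a DFA (subset construction, then merging equivalent states) gives the minimal DFA with states {m0, m1, m2, m3, m4, m5, m6}, start state m0, accepting states {m0, m2, m4, m5} and transitions m0: 0→m1, 1→m2; m1: 0→m1, 1→m1; m2: 0→m1, 1→m3; m3: 0→m4, 1→m1; m4: 0→m5, 1→m6; m5: 0→m1, 1→m6; m6: 0→m1, 1→m3.
Exploring the product automaton M × N from the start pair (m0, p0), following both machines on each input symbol, reaches 20 state pairs: (m0, p0), (m1, p3), (m2, p0), (m1, p4), (m3, p0), (m1, p2), (m1, p0), (m4, p3), (m1, p5), (m5, p4), (m6, p3), (m1, p1), (m6, p0), (m3, p3), (m4, p4), (m5, p2), (m6, p5), (m3, p1), (m4, p5), (m6, p1).
M accepts in {m0, m2, m4, m5} and N accepts in {p1}; no reachable pair has both components accepting, so no string drives both machines to acceptance simultaneously and L(M) ∩ L(N) = ∅.
So no string is accepted by both, and the intersection is empty.

Yes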